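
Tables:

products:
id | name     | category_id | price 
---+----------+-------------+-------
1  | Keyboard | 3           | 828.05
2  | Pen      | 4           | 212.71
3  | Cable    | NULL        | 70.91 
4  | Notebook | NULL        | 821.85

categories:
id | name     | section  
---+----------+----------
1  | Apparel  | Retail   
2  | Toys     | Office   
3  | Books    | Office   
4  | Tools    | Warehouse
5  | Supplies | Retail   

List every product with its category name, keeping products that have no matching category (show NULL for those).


LEFT JOIN keeps every row from products (the left table); where category_id has no match in categories, the category columns become NULL. Walk through each product:
  - product 1 (Keyboard): category_id=3 -> matches Books
  - product 2 (Pen): category_id=4 -> matches Tools
  - product 3 (Cable): category_id=NULL, no match -> kept with NULL
  - product 4 (Notebook): category_id=NULL, no match -> kept with NULL
All 4 rows appear; 2 have NULL category.

SQL:
SELECT a.name, b.name AS category
FROM products a
LEFT JOIN categories b ON a.category_id = b.id

Result:
name     | category
---------+---------
Keyboard | Books   
Pen      | Tools   
Cable    | NULL    
Notebook | NULL    


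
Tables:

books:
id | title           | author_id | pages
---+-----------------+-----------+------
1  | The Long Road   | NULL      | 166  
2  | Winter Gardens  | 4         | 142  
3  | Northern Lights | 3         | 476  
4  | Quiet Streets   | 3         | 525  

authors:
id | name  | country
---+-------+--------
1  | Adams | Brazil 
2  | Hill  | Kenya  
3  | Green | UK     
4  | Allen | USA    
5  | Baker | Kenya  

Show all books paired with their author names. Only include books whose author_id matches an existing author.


INNER JOIN keeps only books rows whose author_id matches an id in authors. Walk through each book:
  - book 1 (The Long Road): author_id=NULL, no match -> dropped
  - book 2 (Winter Gardens): author_id=4 -> matches Allen
  - book 3 (Northern Lights): author_id=3 -> matches Green
  - book 4 (Quiet Streets): author_id=3 -> matches Green
So 1 of 4 rows is dropped.

SQL:
SELECT a.title, b.name AS author
FROM books a
INNER JOIN authors b ON a.author_id = b.id

Result:
title           | author
----------------+-------
Winter Gardens  | Allen 
Northern Lights | Green 
Quiet Streets   | Green 


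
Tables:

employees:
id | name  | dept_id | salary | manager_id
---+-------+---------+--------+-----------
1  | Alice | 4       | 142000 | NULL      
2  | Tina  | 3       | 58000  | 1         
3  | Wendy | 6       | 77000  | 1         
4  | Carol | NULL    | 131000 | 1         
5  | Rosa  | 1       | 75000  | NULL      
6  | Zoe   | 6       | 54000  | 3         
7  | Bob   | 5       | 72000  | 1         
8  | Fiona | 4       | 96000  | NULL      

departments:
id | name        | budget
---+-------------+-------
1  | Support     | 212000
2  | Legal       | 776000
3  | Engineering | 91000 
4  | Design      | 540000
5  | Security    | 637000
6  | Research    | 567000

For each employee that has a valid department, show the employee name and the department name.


INNER JOIN keeps only employees rows whose dept_id matches an id in departments. Walk through each employee:
  - employee 1 (Alice): dept_id=4 -> matches Design
  - employee 2 (Tina): dept_id=3 -> matches Engineering
  - employee 3 (Wendy): dept_id=6 -> matches Research
  - employee 4 (Carol): dept_id=NULL, no match -> dropped
  - employee 5 (Rosa): dept_id=1 -> matches Support
  - employee 6 (Zoe): dept_id=6 -> matches Research
  - employee 7 (Bob): dept_id=5 -> matches Security
  - employee 8 (Fiona): dept_id=4 -> matches Design
So 1 of 8 rows is dropped.

SQL:
SELECT a.name, b.name AS department
FROM employees a
INNER JOIN departments b ON a.dept_id = b.id

Result:
name  | department 
------+------------
Alice | Design     
Tina  | Engineering
Wendy | Research   
Rosa  | Support    
Zoe   | Research   
Bob   | Security   
Fiona | Design     


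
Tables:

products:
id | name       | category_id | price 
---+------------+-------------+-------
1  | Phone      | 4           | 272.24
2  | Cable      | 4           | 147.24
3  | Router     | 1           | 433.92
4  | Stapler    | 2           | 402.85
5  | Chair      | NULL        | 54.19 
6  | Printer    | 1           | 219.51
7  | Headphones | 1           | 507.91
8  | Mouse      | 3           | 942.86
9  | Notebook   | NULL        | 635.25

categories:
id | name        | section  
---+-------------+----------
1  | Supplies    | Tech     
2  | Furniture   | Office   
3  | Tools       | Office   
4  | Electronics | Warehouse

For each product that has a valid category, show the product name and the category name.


INNER JOIN keeps only products rows whose category_id matches an id in categories. Walk through each product:
  - product 1 (Phone): category_id=4 -> matches Electronics
  - product 2 (Cable): category_id=4 -> matches Electronics
  - product 3 (Router): category_id=1 -> matches Supplies
  - product 4 (Stapler): category_id=2 -> matches Furniture
  - product 5 (Chair): category_id=NULL, no match -> dropped
  - product 6 (Printer): category_id=1 -> matches Supplies
  - product 7 (Headphones): category_id=1 -> matches Supplies
  - product 8 (Mouse): category_id=3 -> matches Tools
  - product 9 (Notebook): category_id=NULL, no match -> dropped
So 2 of 9 rows are dropped.

SQL:
SELECT a.name, b.name AS category
FROM products a
INNER JOIN categories b ON a.category_id = b.id

Result:
name       | category   
-----------+------------
Phone      | Electronics
Cable      | Electronics
Router     | Supplies   
Stapler    | Furniture  
Printer    | Supplies   
Headphones | Supplies   
Mouse      | Tools      


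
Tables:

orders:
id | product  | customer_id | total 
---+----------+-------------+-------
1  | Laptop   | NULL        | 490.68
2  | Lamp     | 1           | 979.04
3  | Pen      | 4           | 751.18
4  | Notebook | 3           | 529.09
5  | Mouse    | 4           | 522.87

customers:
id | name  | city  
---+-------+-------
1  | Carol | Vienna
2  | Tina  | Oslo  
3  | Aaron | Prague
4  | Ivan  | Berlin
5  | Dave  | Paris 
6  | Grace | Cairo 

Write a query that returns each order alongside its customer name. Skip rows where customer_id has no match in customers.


INNER JOIN keeps only orders rows whose customer_id matches an id in customers. Walk through each order:
  - order 1 (Laptop): customer_id=NULL, no match -> dropped
  - order 2 (Lamp): customer_id=1 -> matches Carol
  - order 3 (Pen): customer_id=4 -> matches Ivan
  - order 4 (Notebook): customer_id=3 -> matches Aaron
  - order 5 (Mouse): customer_id=4 -> matches Ivan
So 1 of 5 rows is dropped.

SQL:
SELECT a.product, b.name AS customer
FROM orders a
INNER JOIN customers b ON a.customer_id = b.id

Result:
product  | customer
---------+---------
Lamp     | Carol   
Pen      | Ivan    
Notebook | Aaron   
Mouse    | Ivan    


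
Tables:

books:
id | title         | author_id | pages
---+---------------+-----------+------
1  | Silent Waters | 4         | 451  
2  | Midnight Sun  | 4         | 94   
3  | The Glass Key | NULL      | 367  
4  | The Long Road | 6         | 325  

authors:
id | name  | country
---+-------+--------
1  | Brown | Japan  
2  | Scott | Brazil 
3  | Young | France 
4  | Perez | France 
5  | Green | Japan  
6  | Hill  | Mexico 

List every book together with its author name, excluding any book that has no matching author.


INNER JOIN keeps only books rows whose author_id matches an id in authors. Walk through each book:
  - book 1 (Silent Waters): author_id=4 -> matches Perez
  - book 2 (Midnight Sun): author_id=4 -> matches Perez
  - book 3 (The Glass Key): author_id=NULL, no match -> dropped
  - book 4 (The Long Road): author_id=6 -> matches Hill
So 1 of 4 rows is dropped.

SQL:
SELECT a.title, b.name AS author
FROM books a
INNER JOIN authors b ON a.author_id = b.id

Result:
title         | author
--------------+-------
Silent Waters | Perez 
Midnight Sun  | Perez 
The Long Road | Hill  


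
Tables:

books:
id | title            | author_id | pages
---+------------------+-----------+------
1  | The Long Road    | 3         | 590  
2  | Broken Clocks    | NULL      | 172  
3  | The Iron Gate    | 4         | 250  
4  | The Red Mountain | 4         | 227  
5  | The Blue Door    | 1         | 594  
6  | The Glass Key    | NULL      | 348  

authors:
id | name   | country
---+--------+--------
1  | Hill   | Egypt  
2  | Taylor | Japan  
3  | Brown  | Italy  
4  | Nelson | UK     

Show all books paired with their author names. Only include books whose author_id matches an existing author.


INNER JOIN keeps only books rows whose author_id matches an id in authors. Walk through each book:
  - book 1 (The Long Road): author_id=3 -> matches Brown
  - book 2 (Broken Clocks): author_id=NULL, no match -> dropped
  - book 3 (The Iron Gate): author_id=4 -> matches Nelson
  - book 4 (The Red Mountain): author_id=4 -> matches Nelson
  - book 5 (The Blue Door): author_id=1 -> matches Hill
  - book 6 (The Glass Key): author_id=NULL, no match -> dropped
So 2 of 6 rows are dropped.

SQL:
SELECT a.title, b.name AS author
FROM books a
INNER JOIN authors b ON a.author_id = b.id

Result:
title            | author
-----------------+-------
The Long Road    | Brown 
The Iron Gate    | Nelson
The Red Mountain | Nelson
The Blue Door    | Hill  


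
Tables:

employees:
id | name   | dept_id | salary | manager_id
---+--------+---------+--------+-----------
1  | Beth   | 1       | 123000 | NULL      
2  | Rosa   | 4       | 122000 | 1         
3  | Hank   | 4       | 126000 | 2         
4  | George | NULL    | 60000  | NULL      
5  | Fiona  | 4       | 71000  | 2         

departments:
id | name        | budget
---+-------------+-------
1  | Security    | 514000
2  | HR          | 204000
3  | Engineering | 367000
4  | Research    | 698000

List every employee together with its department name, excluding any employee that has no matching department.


INNER JOIN keeps only employees rows whose dept_id matches an id in departments. Walk through each employee:
  - employee 1 (Beth): dept_id=1 -> matches Security
  - employee 2 (Rosa): dept_id=4 -> matches Research
  - employee 3 (Hank): dept_id=4 -> matches Research
  - employee 4 (George): dept_id=NULL, no match -> dropped
  - employee 5 (Fiona): dept_id=4 -> matches Research
So 1 of 5 rows is dropped.

SQL:
SELECT a.name, b.name AS department
FROM employees a
INNER JOIN departments b ON a.dept_id = b.id

Result:
name  | department
------+-----------
Beth  | Security  
Rosa  | Research  
Hank  | Research  
Fiona | Research  


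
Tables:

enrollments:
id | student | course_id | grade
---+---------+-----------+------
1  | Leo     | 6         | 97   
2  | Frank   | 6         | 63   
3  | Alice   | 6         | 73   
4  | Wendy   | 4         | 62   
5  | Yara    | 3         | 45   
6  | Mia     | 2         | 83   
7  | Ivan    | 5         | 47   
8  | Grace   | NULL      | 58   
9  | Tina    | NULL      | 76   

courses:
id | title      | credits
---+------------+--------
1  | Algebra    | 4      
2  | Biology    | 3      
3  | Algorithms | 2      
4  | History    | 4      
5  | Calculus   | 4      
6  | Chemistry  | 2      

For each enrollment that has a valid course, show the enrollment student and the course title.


INNER JOIN keeps only enrollments rows whose course_id matches an id in courses. Walk through each enrollment:
  - enrollment 1 (Leo): course_id=6 -> matches Chemistry
  - enrollment 2 (Frank): course_id=6 -> matches Chemistry
  - enrollment 3 (Alice): course_id=6 -> matches Chemistry
  - enrollment 4 (Wendy): course_id=4 -> matches History
  - enrollment 5 (Yara): course_id=3 -> matches Algorithms
  - enrollment 6 (Mia): course_id=2 -> matches Biology
  - enrollment 7 (Ivan): course_id=5 -> matches Calculus
  - enrollment 8 (Grace): course_id=NULL, no match -> dropped
  - enrollment 9 (Tina): course_id=NULL, no match -> dropped
So 2 of 9 rows are dropped.

SQL:
SELECT a.student, b.title AS course
FROM enrollments a
INNER JOIN courses b ON a.course_id = b.id

Result:
student | course    
--------+-----------
Leo     | Chemistry 
Frank   | Chemistry 
Alice   | Chemistry 
Wendy   | History   
Yara    | Algorithms
Mia     | Biology   
Ivan    | Calculus  


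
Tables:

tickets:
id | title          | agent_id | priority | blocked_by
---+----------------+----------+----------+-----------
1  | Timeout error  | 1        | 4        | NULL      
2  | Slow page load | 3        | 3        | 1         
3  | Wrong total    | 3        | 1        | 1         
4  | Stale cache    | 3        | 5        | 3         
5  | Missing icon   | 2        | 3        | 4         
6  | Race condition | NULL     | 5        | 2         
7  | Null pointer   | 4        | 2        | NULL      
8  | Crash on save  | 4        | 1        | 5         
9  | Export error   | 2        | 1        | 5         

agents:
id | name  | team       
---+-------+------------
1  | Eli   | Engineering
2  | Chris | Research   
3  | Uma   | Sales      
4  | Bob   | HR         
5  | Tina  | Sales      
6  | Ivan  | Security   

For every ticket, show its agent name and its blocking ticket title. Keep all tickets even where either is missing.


Two LEFT JOINs from the same base table tickets: one to agents via agent_id, one to tickets itself via blocked_by. Both are LEFT so every ticket is preserved.
Match against agents:
  - ticket 1 (Timeout error): agent_id=1 -> matches Eli
  - ticket 2 (Slow page load): agent_id=3 -> matches Uma
  - ticket 3 (Wrong total): agent_id=3 -> matches Uma
  - ticket 4 (Stale cache): agent_id=3 -> matches Uma
  - ticket 5 (Missing icon): agent_id=2 -> matches Chris
  - ticket 6 (Race condition): agent_id=NULL, no match -> kept with NULL
  - ticket 7 (Null pointer): agent_id=4 -> matches Bob
  - ticket 8 (Crash on save): agent_id=4 -> matches Bob
  - ticket 9 (Export error): agent_id=2 -> matches Chris
Match against tickets (self):
  - ticket 1 (Timeout error): blocked_by=NULL -> NULL
  - ticket 2 (Slow page load): blocked_by=1 -> Timeout error
  - ticket 3 (Wrong total): blocked_by=1 -> Timeout error
  - ticket 4 (Stale cache): blocked_by=3 -> Wrong total
  - ticket 5 (Missing icon): blocked_by=4 -> Stale cache
  - ticket 6 (Race condition): blocked_by=2 -> Slow page load
  - ticket 7 (Null pointer): blocked_by=NULL -> NULL
  - ticket 8 (Crash on save): blocked_by=5 -> Missing icon
  - ticket 9 (Export error): blocked_by=5 -> Missing icon

SQL:
SELECT a.title, b.name AS agent, c.title AS blocked_by
FROM tickets a
LEFT JOIN agents b ON a.agent_id = b.id
LEFT JOIN tickets c ON a.blocked_by = c.id

Result:
title          | agent | blocked_by    
---------------+-------+---------------
Timeout error  | Eli   | NULL          
Slow page load | Uma   | Timeout error 
Wrong total    | Uma   | Timeout error 
Stale cache    | Uma   | Wrong total   
Missing icon   | Chris | Stale cache   
Race condition | NULL  | Slow page load
Null pointer   | Bob   | NULL          
Crash on save  | Bob   | Missing icon  
Export error   | Chris | Missing icon  


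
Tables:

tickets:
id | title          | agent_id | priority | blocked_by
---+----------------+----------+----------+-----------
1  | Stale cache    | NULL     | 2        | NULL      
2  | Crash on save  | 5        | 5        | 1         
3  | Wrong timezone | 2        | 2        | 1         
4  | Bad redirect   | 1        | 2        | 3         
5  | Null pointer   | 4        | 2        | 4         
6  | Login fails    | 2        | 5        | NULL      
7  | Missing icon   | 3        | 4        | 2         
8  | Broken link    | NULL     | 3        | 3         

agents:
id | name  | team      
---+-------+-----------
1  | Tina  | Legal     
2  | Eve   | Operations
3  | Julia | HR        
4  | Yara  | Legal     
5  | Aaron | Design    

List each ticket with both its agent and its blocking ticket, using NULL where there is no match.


Two LEFT JOINs from the same base table tickets: one to agents via agent_id, one to tickets itself via blocked_by. Both are LEFT so every ticket is preserved.
Match against agents:
  - ticket 1 (Stale cache): agent_id=NULL, no match -> kept with NULL
  - ticket 2 (Crash on save): agent_id=5 -> matches Aaron
  - ticket 3 (Wrong timezone): agent_id=2 -> matches Eve
  - ticket 4 (Bad redirect): agent_id=1 -> matches Tina
  - ticket 5 (Null pointer): agent_id=4 -> matches Yara
  - ticket 6 (Login fails): agent_id=2 -> matches Eve
  - ticket 7 (Missing icon): agent_id=3 -> matches Julia
  - ticket 8 (Broken link): agent_id=NULL, no match -> kept with NULL
Match against tickets (self):
  - ticket 1 (Stale cache): blocked_by=NULL -> NULL
  - ticket 2 (Crash on save): blocked_by=1 -> Stale cache
  - ticket 3 (Wrong timezone): blocked_by=1 -> Stale cache
  - ticket 4 (Bad redirect): blocked_by=3 -> Wrong timezone
  - ticket 5 (Null pointer): blocked_by=4 -> Bad redirect
  - ticket 6 (Login fails): blocked_by=NULL -> NULL
  - ticket 7 (Missing icon): blocked_by=2 -> Crash on save
  - ticket 8 (Broken link): blocked_by=3 -> Wrong timezone

SQL:
SELECT a.title, b.name AS agent, c.title AS blocked_by
FROM tickets a
LEFT JOIN agents b ON a.agent_id = b.id
LEFT JOIN tickets c ON a.blocked_by = c.id

Result:
title          | agent | blocked_by    
---------------+-------+---------------
Stale cache    | NULL  | NULL          
Crash on save  | Aaron | Stale cache   
Wrong timezone | Eve   | Stale cache   
Bad redirect   | Tina  | Wrong timezone
Null pointer   | Yara  | Bad redirect  
Login fails    | Eve   | NULL          
Missing icon   | Julia | Crash on save 
Broken link    | NULL  | Wrong timezone


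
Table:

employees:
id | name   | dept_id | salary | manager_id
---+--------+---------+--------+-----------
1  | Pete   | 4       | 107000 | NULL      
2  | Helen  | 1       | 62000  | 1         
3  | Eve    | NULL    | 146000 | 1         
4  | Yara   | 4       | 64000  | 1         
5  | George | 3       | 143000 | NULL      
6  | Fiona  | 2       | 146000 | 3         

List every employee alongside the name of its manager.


This is a self-join: employees is joined to a second copy of itself, matching each row's manager_id to another row's id. Use LEFT JOIN so rows with manager_id=NULL are kept.
  - employee 1 (Pete): manager_id=NULL -> NULL
  - employee 2 (Helen): manager_id=1 -> Pete
  - employee 3 (Eve): manager_id=1 -> Pete
  - employee 4 (Yara): manager_id=1 -> Pete
  - employee 5 (George): manager_id=NULL -> NULL
  - employee 6 (Fiona): manager_id=3 -> Eve

SQL:
SELECT a.name AS item, b.name AS manager
FROM employees a
LEFT JOIN employees b ON a.manager_id = b.id

Result:
item   | manager
-------+--------
Pete   | NULL   
Helen  | Pete   
Eve    | Pete   
Yara   | Pete   
George | NULL   
Fiona  | Eve    


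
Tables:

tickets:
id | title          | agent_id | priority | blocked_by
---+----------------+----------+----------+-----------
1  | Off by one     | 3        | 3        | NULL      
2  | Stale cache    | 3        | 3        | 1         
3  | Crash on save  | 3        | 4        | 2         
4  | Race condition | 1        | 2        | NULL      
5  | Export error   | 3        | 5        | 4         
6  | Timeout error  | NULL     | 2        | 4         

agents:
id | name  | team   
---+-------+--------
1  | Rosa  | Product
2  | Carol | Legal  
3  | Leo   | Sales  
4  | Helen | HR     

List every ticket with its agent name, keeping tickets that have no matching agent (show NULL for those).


LEFT JOIN keeps every row from tickets (the left table); where agent_id has no match in agents, the agent columns become NULL. Walk through each ticket:
  - ticket 1 (Off by one): agent_id=3 -> matches Leo
  - ticket 2 (Stale cache): agent_id=3 -> matches Leo
  - ticket 3 (Crash on save): agent_id=3 -> matches Leo
  - ticket 4 (Race condition): agent_id=1 -> matches Rosa
  - ticket 5 (Export error): agent_id=3 -> matches Leo
  - ticket 6 (Timeout error): agent_id=NULL, no match -> kept with NULL
All 6 rows appear; 1 has NULL agent.

SQL:
SELECT a.title, b.name AS agent
FROM tickets a
LEFT JOIN agents b ON a.agent_id = b.id

Result:
title          | agent
---------------+------
Off by one     | Leo  
Stale cache    | Leo  
Crash on save  | Leo  
Race condition | Rosa 
Export error   | Leo  
Timeout error  | NULL 


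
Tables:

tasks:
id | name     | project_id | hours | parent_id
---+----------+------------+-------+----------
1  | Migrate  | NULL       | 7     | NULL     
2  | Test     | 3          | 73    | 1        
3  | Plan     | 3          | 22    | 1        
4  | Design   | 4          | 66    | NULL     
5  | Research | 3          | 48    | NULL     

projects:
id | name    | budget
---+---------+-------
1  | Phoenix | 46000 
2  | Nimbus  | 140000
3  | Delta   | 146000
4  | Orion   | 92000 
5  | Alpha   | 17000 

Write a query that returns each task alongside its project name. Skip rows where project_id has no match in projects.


INNER JOIN keeps only tasks rows whose project_id matches an id in projects. Walk through each task:
  - task 1 (Migrate): project_id=NULL, no match -> dropped
  - task 2 (Test): project_id=3 -> matches Delta
  - task 3 (Plan): project_id=3 -> matches Delta
  - task 4 (Design): project_id=4 -> matches Orion
  - task 5 (Research): project_id=3 -> matches Delta
So 1 of 5 rows is dropped.

SQL:
SELECT a.name, b.name AS project
FROM tasks a
INNER JOIN projects b ON a.project_id = b.id

Result:
name     | project
---------+--------
Test     | Delta  
Plan     | Delta  
Design   | Orion  
Research | Delta  


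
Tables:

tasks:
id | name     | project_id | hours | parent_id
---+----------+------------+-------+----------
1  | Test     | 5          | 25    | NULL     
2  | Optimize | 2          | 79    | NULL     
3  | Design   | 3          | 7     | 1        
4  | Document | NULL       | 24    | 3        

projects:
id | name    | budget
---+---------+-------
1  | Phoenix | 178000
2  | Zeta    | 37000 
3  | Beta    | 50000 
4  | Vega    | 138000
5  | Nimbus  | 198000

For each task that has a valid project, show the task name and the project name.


INNER JOIN keeps only tasks rows whose project_id matches an id in projects. Walk through each task:
  - task 1 (Test): project_id=5 -> matches Nimbus
  - task 2 (Optimize): project_id=2 -> matches Zeta
  - task 3 (Design): project_id=3 -> matches Beta
  - task 4 (Document): project_id=NULL, no match -> dropped
So 1 of 4 rows is dropped.

SQL:
SELECT a.name, b.name AS project
FROM tasks a
INNER JOIN projects b ON a.project_id = b.id

Result:
name     | project
---------+--------
Test     | Nimbus 
Optimize | Zeta   
Design   | Beta   


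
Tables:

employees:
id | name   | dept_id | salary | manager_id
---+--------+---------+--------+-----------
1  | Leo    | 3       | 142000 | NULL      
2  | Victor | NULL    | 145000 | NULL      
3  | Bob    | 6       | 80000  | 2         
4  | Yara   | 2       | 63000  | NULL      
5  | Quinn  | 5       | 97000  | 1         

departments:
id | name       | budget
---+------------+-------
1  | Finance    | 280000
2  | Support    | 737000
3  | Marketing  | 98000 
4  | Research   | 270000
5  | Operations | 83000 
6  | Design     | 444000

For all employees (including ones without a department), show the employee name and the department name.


LEFT JOIN keeps every row from employees (the left table); where dept_id has no match in departments, the department columns become NULL. Walk through each employee:
  - employee 1 (Leo): dept_id=3 -> matches Marketing
  - employee 2 (Victor): dept_id=NULL, no match -> kept with NULL
  - employee 3 (Bob): dept_id=6 -> matches Design
  - employee 4 (Yara): dept_id=2 -> matches Support
  - employee 5 (Quinn): dept_id=5 -> matches Operations
All 5 rows appear; 1 has NULL department.

SQL:
SELECT a.name, b.name AS department
FROM employees a
LEFT JOIN departments b ON a.dept_id = b.id

Result:
name   | department
-------+-----------
Leo    | Marketing 
Victor | NULL      
Bob    | Design    
Yara   | Support   
Quinn  | Operations


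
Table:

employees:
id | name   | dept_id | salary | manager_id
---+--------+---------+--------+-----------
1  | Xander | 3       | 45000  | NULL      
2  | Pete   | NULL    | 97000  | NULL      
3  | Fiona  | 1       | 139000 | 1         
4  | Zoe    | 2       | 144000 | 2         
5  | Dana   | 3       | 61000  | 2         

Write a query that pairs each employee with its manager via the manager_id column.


This is a self-join: employees is joined to a second copy of itself, matching each row's manager_id to another row's id. Use LEFT JOIN so rows with manager_id=NULL are kept.
  - employee 1 (Xander): manager_id=NULL -> NULL
  - employee 2 (Pete): manager_id=NULL -> NULL
  - employee 3 (Fiona): manager_id=1 -> Xander
  - employee 4 (Zoe): manager_id=2 -> Pete
  - employee 5 (Dana): manager_id=2 -> Pete

SQL:
SELECT a.name AS item, b.name AS manager
FROM employees a
LEFT JOIN employees b ON a.manager_id = b.id

Result:
item   | manager
-------+--------
Xander | NULL   
Pete   | NULL   
Fiona  | Xander 
Zoe    | Pete   
Dana   | Pete   


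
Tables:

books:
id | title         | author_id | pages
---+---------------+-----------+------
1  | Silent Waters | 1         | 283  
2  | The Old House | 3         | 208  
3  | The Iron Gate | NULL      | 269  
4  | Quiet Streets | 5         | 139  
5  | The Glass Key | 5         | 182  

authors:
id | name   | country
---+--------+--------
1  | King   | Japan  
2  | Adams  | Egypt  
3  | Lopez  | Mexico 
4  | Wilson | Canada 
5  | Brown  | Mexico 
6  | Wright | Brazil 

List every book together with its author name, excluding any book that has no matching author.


INNER JOIN keeps only books rows whose author_id matches an id in authors. Walk through each book:
  - book 1 (Silent Waters): author_id=1 -> matches King
  - book 2 (The Old House): author_id=3 -> matches Lopez
  - book 3 (The Iron Gate): author_id=NULL, no match -> dropped
  - book 4 (Quiet Streets): author_id=5 -> matches Brown
  - book 5 (The Glass Key): author_id=5 -> matches Brown
So 1 of 5 rows is dropped.

SQL:
SELECT a.title, b.name AS author
FROM books a
INNER JOIN authors b ON a.author_id = b.id

Result:
title         | author
--------------+-------
Silent Waters | King  
The Old House | Lopez 
Quiet Streets | Brown 
The Glass Key | Brown 


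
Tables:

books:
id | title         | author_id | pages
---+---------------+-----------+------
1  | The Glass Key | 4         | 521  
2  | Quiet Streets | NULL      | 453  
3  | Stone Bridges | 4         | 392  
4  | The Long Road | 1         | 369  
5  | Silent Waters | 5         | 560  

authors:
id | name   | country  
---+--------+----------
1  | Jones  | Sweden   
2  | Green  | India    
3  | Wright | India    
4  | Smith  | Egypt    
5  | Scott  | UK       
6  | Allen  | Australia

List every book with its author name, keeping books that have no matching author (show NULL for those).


LEFT JOIN keeps every row from books (the left table); where author_id has no match in authors, the author columns become NULL. Walk through each book:
  - book 1 (The Glass Key): author_id=4 -> matches Smith
  - book 2 (Quiet Streets): author_id=NULL, no match -> kept with NULL
  - book 3 (Stone Bridges): author_id=4 -> matches Smith
  - book 4 (The Long Road): author_id=1 -> matches Jones
  - book 5 (Silent Waters): author_id=5 -> matches Scott
All 5 rows appear; 1 has NULL author.

SQL:
SELECT a.title, b.name AS author
FROM books a
LEFT JOIN authors b ON a.author_id = b.id

Result:
title         | author
--------------+-------
The Glass Key | Smith 
Quiet Streets | NULL  
Stone Bridges | Smith 
The Long Road | Jones 
Silent Waters | Scott 


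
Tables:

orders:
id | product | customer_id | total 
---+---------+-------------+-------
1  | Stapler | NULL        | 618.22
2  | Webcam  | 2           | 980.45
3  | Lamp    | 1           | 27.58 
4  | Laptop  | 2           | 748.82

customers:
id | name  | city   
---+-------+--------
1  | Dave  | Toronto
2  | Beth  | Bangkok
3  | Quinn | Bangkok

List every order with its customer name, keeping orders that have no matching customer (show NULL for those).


LEFT JOIN keeps every row from orders (the left table); where customer_id has no match in customers, the customer columns become NULL. Walk through each order:
  - order 1 (Stapler): customer_id=NULL, no match -> kept with NULL
  - order 2 (Webcam): customer_id=2 -> matches Beth
  - order 3 (Lamp): customer_id=1 -> matches Dave
  - order 4 (Laptop): customer_id=2 -> matches Beth
All 4 rows appear; 1 has NULL customer.

SQL:
SELECT a.product, b.name AS customer
FROM orders a
LEFT JOIN customers b ON a.customer_id = b.id

Result:
product | customer
--------+---------
Stapler | NULL    
Webcam  | Beth    
Lamp    | Dave    
Laptop  | Beth    


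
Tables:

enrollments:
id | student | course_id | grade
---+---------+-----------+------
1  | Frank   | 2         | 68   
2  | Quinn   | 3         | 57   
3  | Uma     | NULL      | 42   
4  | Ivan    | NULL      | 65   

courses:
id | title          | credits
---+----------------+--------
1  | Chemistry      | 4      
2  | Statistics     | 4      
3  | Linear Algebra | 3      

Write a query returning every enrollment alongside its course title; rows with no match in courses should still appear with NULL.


LEFT JOIN keeps every row from enrollments (the left table); where course_id has no match in courses, the course columns become NULL. Walk through each enrollment:
  - enrollment 1 (Frank): course_id=2 -> matches Statistics
  - enrollment 2 (Quinn): course_id=3 -> matches Linear Algebra
  - enrollment 3 (Uma): course_id=NULL, no match -> kept with NULL
  - enrollment 4 (Ivan): course_id=NULL, no match -> kept with NULL
All 4 rows appear; 2 have NULL course.

SQL:
SELECT a.student, b.title AS course
FROM enrollments a
LEFT JOIN courses b ON a.course_id = b.id

Result:
student | course        
--------+---------------
Frank   | Statistics    
Quinn   | Linear Algebra
Uma     | NULL          
Ivan    | NULL          


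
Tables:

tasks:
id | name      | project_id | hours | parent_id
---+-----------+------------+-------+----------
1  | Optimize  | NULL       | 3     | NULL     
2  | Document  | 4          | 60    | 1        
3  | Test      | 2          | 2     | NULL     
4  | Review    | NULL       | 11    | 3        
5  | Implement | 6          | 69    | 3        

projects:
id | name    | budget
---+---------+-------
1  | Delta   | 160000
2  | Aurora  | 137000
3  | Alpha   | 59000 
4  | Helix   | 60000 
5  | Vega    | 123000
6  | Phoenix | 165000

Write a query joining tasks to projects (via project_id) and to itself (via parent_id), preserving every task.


Two LEFT JOINs from the same base table tasks: one to projects via project_id, one to tasks itself via parent_id. Both are LEFT so every task is preserved.
Match against projects:
  - task 1 (Optimize): project_id=NULL, no match -> kept with NULL
  - task 2 (Document): project_id=4 -> matches Helix
  - task 3 (Test): project_id=2 -> matches Aurora
  - task 4 (Review): project_id=NULL, no match -> kept with NULL
  - task 5 (Implement): project_id=6 -> matches Phoenix
Match against tasks (self):
  - task 1 (Optimize): parent_id=NULL -> NULL
  - task 2 (Document): parent_id=1 -> Optimize
  - task 3 (Test): parent_id=NULL -> NULL
  - task 4 (Review): parent_id=3 -> Test
  - task 5 (Implement): parent_id=3 -> Test

SQL:
SELECT a.name, b.name AS project, c.name AS parent
FROM tasks a
LEFT JOIN projects b ON a.project_id = b.id
LEFT JOIN tasks c ON a.parent_id = c.id

Result:
name      | project | parent  
----------+---------+---------
Optimize  | NULL    | NULL    
Document  | Helix   | Optimize
Test      | Aurora  | NULL    
Review    | NULL    | Test    
Implement | Phoenix | Test    


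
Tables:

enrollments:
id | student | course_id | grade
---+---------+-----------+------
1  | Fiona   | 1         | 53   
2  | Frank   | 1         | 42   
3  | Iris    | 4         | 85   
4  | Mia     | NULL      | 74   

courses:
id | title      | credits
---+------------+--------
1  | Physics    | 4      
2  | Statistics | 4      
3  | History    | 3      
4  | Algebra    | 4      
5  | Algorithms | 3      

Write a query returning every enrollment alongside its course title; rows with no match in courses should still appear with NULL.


LEFT JOIN keeps every row from enrollments (the left table); where course_id has no match in courses, the course columns become NULL. Walk through each enrollment:
  - enrollment 1 (Fiona): course_id=1 -> matches Physics
  - enrollment 2 (Frank): course_id=1 -> matches Physics
  - enrollment 3 (Iris): course_id=4 -> matches Algebra
  - enrollment 4 (Mia): course_id=NULL, no match -> kept with NULL
All 4 rows appear; 1 has NULL course.

SQL:
SELECT a.student, b.title AS course
FROM enrollments a
LEFT JOIN courses b ON a.course_id = b.id

Result:
student | course 
--------+--------
Fiona   | Physics
Frank   | Physics
Iris    | Algebra
Mia     | NULL   


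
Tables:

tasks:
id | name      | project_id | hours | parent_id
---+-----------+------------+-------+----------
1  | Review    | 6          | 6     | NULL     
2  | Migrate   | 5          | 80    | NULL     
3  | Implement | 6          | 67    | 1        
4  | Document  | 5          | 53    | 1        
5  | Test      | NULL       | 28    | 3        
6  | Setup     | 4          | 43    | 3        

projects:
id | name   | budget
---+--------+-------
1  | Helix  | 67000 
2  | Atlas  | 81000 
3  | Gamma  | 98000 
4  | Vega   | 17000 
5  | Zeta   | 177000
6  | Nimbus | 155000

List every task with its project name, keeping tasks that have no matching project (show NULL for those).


LEFT JOIN keeps every row from tasks (the left table); where project_id has no match in projects, the project columns become NULL. Walk through each task:
  - task 1 (Review): project_id=6 -> matches Nimbus
  - task 2 (Migrate): project_id=5 -> matches Zeta
  - task 3 (Implement): project_id=6 -> matches Nimbus
  - task 4 (Document): project_id=5 -> matches Zeta
  - task 5 (Test): project_id=NULL, no match -> kept with NULL
  - task 6 (Setup): project_id=4 -> matches Vega
All 6 rows appear; 1 has NULL project.

SQL:
SELECT a.name, b.name AS project
FROM tasks a
LEFT JOIN projects b ON a.project_id = b.id

Result:
name      | project
----------+--------
Review    | Nimbus 
Migrate   | Zeta   
Implement | Nimbus 
Document  | Zeta   
Test      | NULL   
Setup     | Vega   


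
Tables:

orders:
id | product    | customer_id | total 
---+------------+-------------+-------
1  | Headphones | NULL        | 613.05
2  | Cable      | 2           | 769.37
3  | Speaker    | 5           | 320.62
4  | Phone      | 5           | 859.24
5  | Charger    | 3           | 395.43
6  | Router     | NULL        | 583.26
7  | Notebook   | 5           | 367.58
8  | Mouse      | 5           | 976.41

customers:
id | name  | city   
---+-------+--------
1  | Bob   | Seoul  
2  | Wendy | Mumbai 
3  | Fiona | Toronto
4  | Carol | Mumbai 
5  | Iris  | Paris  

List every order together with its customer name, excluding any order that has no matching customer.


INNER JOIN keeps only orders rows whose customer_id matches an id in customers. Walk through each order:
  - order 1 (Headphones): customer_id=NULL, no match -> dropped
  - order 2 (Cable): customer_id=2 -> matches Wendy
  - order 3 (Speaker): customer_id=5 -> matches Iris
  - order 4 (Phone): customer_id=5 -> matches Iris
  - order 5 (Charger): customer_id=3 -> matches Fiona
  - order 6 (Router): customer_id=NULL, no match -> dropped
  - order 7 (Notebook): customer_id=5 -> matches Iris
  - order 8 (Mouse): customer_id=5 -> matches Iris
So 2 of 8 rows are dropped.

SQL:
SELECT a.product, b.name AS customer
FROM orders a
INNER JOIN customers b ON a.customer_id = b.id

Result:
product  | customer
---------+---------
Cable    | Wendy   
Speaker  | Iris    
Phone    | Iris    
Charger  | Fiona   
Notebook | Iris    
Mouse    | Iris    


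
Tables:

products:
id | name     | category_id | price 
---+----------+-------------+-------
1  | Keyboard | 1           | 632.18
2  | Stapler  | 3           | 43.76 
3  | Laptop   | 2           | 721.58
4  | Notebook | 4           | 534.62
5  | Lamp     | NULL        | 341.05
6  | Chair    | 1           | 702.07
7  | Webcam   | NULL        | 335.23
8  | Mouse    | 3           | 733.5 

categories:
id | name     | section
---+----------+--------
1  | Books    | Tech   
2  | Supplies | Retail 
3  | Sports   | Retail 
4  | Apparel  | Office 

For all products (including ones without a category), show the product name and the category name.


LEFT JOIN keeps every row from products (the left table); where category_id has no match in categories, the category columns become NULL. Walk through each product:
  - product 1 (Keyboard): category_id=1 -> matches Books
  - product 2 (Stapler): category_id=3 -> matches Sports
  - product 3 (Laptop): category_id=2 -> matches Supplies
  - product 4 (Notebook): category_id=4 -> matches Apparel
  - product 5 (Lamp): category_id=NULL, no match -> kept with NULL
  - product 6 (Chair): category_id=1 -> matches Books
  - product 7 (Webcam): category_id=NULL, no match -> kept with NULL
  - product 8 (Mouse): category_id=3 -> matches Sports
All 8 rows appear; 2 have NULL category.

SQL:
SELECT a.name, b.name AS category
FROM products a
LEFT JOIN categories b ON a.category_id = b.id

Result:
name     | category
---------+---------
Keyboard | Books   
Stapler  | Sports  
Laptop   | Supplies
Notebook | Apparel 
Lamp     | NULL    
Chair    | Books   
Webcam   | NULL    
Mouse    | Sports  


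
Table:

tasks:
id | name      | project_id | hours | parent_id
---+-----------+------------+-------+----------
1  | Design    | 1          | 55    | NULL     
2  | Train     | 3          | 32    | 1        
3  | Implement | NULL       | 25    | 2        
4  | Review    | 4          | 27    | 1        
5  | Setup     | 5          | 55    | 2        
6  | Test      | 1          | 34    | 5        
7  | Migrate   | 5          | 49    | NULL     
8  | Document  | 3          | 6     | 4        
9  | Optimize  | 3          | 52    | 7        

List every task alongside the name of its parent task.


This is a self-join: tasks is joined to a second copy of itself, matching each row's parent_id to another row's id. Use LEFT JOIN so rows with parent_id=NULL are kept.
  - task 1 (Design): parent_id=NULL -> NULL
  - task 2 (Train): parent_id=1 -> Design
  - task 3 (Implement): parent_id=2 -> Train
  - task 4 (Review): parent_id=1 -> Design
  - task 5 (Setup): parent_id=2 -> Train
  - task 6 (Test): parent_id=5 -> Setup
  - task 7 (Migrate): parent_id=NULL -> NULL
  - task 8 (Document): parent_id=4 -> Review
  - task 9 (Optimize): parent_id=7 -> Migrate

SQL:
SELECT a.name AS item, b.name AS parent
FROM tasks a
LEFT JOIN tasks b ON a.parent_id = b.id

Result:
item      | parent 
----------+--------
Design    | NULL   
Train     | Design 
Implement | Train  
Review    | Design 
Setup     | Train  
Test      | Setup  
Migrate   | NULL   
Document  | Review 
Optimize  | Migrate


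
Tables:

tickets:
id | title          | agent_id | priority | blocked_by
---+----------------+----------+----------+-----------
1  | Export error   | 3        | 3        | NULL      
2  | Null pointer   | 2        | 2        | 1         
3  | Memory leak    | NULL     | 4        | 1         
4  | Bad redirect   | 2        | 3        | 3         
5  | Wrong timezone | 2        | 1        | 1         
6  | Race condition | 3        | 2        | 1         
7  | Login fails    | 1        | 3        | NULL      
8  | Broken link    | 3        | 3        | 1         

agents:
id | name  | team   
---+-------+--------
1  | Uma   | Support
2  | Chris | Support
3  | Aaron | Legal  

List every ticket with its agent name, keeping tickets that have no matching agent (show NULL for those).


LEFT JOIN keeps every row from tickets (the left table); where agent_id has no match in agents, the agent columns become NULL. Walk through each ticket:
  - ticket 1 (Export error): agent_id=3 -> matches Aaron
  - ticket 2 (Null pointer): agent_id=2 -> matches Chris
  - ticket 3 (Memory leak): agent_id=NULL, no match -> kept with NULL
  - ticket 4 (Bad redirect): agent_id=2 -> matches Chris
  - ticket 5 (Wrong timezone): agent_id=2 -> matches Chris
  - ticket 6 (Race condition): agent_id=3 -> matches Aaron
  - ticket 7 (Login fails): agent_id=1 -> matches Uma
  - ticket 8 (Broken link): agent_id=3 -> matches Aaron
All 8 rows appear; 1 has NULL agent.

SQL:
SELECT a.title, b.name AS agent
FROM tickets a
LEFT JOIN agents b ON a.agent_id = b.id

Result:
title          | agent
---------------+------
Export error   | Aaron
Null pointer   | Chris
Memory leak    | NULL 
Bad redirect   | Chris
Wrong timezone | Chris
Race condition | Aaron
Login fails    | Uma  
Broken link    | Aaron
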